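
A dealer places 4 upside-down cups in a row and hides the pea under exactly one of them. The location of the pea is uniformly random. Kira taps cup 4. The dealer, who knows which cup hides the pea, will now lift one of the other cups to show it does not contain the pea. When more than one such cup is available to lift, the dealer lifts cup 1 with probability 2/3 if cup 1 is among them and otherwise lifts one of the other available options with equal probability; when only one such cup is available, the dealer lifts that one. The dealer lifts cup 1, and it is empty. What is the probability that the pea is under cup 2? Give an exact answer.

Apply Bayes' rule, conditioning on where the pea actually is.
If it is under cup 1 (prior 1/4): the dealer opened cup 1, so this case is ruled out; weight (1/4)·0 = 0.
If it is under any of cups 2, 3, and 4 (prior 1/4 each): cup 1 is available, opened with probability 2/3; weight (1/4)·(2/3) = 1/6 each.
The weights sum to 1/2.
So P(the pea under cup 2 | the dealer opened cup 1) = (1/6) / (1/2) = 1/3.

1/3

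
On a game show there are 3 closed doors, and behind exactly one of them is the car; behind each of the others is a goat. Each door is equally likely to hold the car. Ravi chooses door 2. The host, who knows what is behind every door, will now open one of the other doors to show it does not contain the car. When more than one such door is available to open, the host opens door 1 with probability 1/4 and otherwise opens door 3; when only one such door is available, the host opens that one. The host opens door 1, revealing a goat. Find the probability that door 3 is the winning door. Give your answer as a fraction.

Consider each possible location of the car in turn.
If it is behind door 1 (prior 1/3): the host opened door 1, so this case is ruled out; weight (1/3)·0 = 0.
If it is behind door 2 (prior 1/3): door 1 is available, opened with probability 1/4; weight (1/3)·(1/4) = 1/12.
If it is behind door 3 (prior 1/3): only door 1 is available, probability 1; weight (1/3)·1 = 1/3.
The weights sum to 5/12.
So P(the car behind door 3 | the host opened door 1) = (1/3) / (5/12) = 4/5.

4/5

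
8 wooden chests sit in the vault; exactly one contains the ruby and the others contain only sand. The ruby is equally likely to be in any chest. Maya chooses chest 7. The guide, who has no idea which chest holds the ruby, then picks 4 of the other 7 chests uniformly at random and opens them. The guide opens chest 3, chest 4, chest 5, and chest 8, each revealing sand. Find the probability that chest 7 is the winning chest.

1/4

Consider each possible location of the ruby in turn.
If it is in any of chests 1, 2, 6, and 7 (prior 1/8 each): the guide picks exactly this set with probability 1/35 regardless, and none is the prize; weight (1/8)·(1/35) = 1/280 each.
If it is in any of chests 3, 4, 5, and 8 (prior 1/8 each): that chest was opened and seen not to hold the prize — ruled out; weight (1/8)·0 = 0 each.
The weights sum to 1/70.
So P(the ruby in chest 7 | the guide opened chest 3, chest 4, chest 5, and chest 8) = (1/280) / (1/70) = 1/4.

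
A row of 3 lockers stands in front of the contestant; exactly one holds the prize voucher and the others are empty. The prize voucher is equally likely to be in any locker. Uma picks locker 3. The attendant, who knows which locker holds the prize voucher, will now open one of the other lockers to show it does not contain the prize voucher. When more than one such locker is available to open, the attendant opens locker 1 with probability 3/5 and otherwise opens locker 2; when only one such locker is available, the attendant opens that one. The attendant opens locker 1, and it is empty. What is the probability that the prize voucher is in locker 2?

5/8

Apply Bayes' rule, conditioning on where the prize voucher actually is.
If it is in locker 1 (prior 1/3): the attendant opened locker 1, so this case is ruled out; weight (1/3)·0 = 0.
If it is in locker 2 (prior 1/3): only locker 1 is available, probability 1; weight (1/3)·1 = 1/3.
If it is in locker 3 (prior 1/3): locker 1 is available, opened with probability 3/5; weight (1/3)·(3/5) = 1/5.
The weights sum to 8/15.
So P(the prize voucher in locker 2 | the attendant opened locker 1) = (1/3) / (8/15) = 5/8.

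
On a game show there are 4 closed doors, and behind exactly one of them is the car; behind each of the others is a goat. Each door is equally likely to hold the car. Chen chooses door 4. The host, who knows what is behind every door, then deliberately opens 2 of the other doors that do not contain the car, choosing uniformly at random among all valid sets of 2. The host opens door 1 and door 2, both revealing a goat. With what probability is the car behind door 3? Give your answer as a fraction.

Condition on the true location of the car.
If it is behind either of doors 1 and 2 (prior 1/4 each): that door was opened and seen not to hold the prize — ruled out; weight (1/4)·0 = 0 each.
If it is behind door 3 (prior 1/4): the host has no choice, probability 1; weight (1/4)·1 = 1/4.
If it is behind door 4 (prior 1/4): the host has 3 equally likely choices, so probability 1/3; weight (1/4)·(1/3) = 1/12.
The weights sum to 1/3.
So P(the car behind door 3 | the host opened door 1 and door 2) = (1/4) / (1/3) = 3/4.

3/4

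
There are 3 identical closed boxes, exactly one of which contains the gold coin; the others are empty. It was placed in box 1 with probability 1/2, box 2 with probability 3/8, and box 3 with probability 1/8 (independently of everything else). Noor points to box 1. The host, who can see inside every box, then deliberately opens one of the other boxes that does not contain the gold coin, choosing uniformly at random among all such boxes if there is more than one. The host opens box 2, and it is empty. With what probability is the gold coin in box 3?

1/3

Condition on the true location of the gold coin.
If it is in box 1 (prior 1/2): the host has 2 equally likely choices, so probability 1/2; weight (1/2)·(1/2) = 1/4.
If it is in box 2 (prior 3/8): the host opened box 2, so this case is ruled out; weight (3/8)·0 = 0.
If it is in box 3 (prior 1/8): the host has no choice, probability 1; weight (1/8)·1 = 1/8.
The weights sum to 3/8.
So P(the gold coin in box 3 | the host opened box 2) = (1/8) / (3/8) = 1/3.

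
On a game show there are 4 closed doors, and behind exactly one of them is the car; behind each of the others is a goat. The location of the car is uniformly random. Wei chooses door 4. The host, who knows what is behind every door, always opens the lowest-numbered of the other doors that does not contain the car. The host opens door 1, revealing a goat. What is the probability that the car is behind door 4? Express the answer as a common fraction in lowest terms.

1/3

Consider each possible location of the car in turn.
If it is behind door 1 (prior 1/4): the host opened door 1, so this case is ruled out; weight (1/4)·0 = 0.
If it is behind any of doors 2, 3, and 4 (prior 1/4 each): door 1 is the lowest-numbered option available, probability 1; weight (1/4)·1 = 1/4 each.
The weights sum to 3/4.
So P(the car behind door 4 | the host opened door 1) = (1/4) / (3/4) = 1/3.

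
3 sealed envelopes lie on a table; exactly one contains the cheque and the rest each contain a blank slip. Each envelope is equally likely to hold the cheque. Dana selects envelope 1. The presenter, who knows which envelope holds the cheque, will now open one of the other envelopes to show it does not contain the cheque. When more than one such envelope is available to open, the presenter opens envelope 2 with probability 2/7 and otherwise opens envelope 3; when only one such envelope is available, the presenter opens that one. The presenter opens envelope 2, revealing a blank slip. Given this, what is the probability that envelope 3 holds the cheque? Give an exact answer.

Consider each possible location of the cheque in turn.
If it is in envelope 1 (prior 1/3): envelope 2 is available, opened with probability 2/7; weight (1/3)·(2/7) = 2/21.
If it is in envelope 2 (prior 1/3): the presenter opened envelope 2, so this case is ruled out; weight (1/3)·0 = 0.
If it is in envelope 3 (prior 1/3): only envelope 2 is available, probability 1; weight (1/3)·1 = 1/3.
The weights sum to 3/7.
So P(the cheque in envelope 3 | the presenter opened envelope 2) = (1/3) / (3/7) = 7/9.

7/9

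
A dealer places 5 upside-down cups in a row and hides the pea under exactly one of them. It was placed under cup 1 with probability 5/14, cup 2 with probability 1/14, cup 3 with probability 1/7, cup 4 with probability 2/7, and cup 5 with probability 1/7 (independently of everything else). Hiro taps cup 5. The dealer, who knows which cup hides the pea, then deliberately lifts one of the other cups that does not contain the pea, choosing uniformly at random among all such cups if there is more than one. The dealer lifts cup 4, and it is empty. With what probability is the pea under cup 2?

2/19

Consider each possible location of the pea in turn.
If it is under cup 1 (prior 5/14): the dealer has 3 equally likely choices, so probability 1/3; weight (5/14)·(1/3) = 5/42.
If it is under cup 2 (prior 1/14): the dealer has 3 equally likely choices, so probability 1/3; weight (1/14)·(1/3) = 1/42.
If it is under cup 3 (prior 1/7): the dealer has 3 equally likely choices, so probability 1/3; weight (1/7)·(1/3) = 1/21.
If it is under cup 4 (prior 2/7): the dealer opened cup 4, so this case is ruled out; weight (2/7)·0 = 0.
If it is under cup 5 (prior 1/7): the dealer has 4 equally likely choices, so probability 1/4; weight (1/7)·(1/4) = 1/28.
The weights sum to 19/84.
So P(the pea under cup 2 | the dealer opened cup 4) = (1/42) / (19/84) = 2/19.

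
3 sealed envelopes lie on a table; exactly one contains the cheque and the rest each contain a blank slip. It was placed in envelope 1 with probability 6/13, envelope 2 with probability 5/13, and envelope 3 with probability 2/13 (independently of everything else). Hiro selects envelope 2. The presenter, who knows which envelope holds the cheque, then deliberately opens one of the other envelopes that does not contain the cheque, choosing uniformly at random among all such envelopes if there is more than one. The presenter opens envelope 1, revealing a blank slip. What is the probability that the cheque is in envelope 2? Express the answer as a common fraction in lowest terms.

Condition on the true location of the cheque.
If it is in envelope 1 (prior 6/13): the presenter opened envelope 1, so this case is ruled out; weight (6/13)·0 = 0.
If it is in envelope 2 (prior 5/13): the presenter has 2 equally likely choices, so probability 1/2; weight (5/13)·(1/2) = 5/26.
If it is in envelope 3 (prior 2/13): the presenter has no choice, probability 1; weight (2/13)·1 = 2/13.
The weights sum to 9/26.
So P(the cheque in envelope 2 | the presenter opened envelope 1) = (5/26) / (9/26) = 5/9.

5/9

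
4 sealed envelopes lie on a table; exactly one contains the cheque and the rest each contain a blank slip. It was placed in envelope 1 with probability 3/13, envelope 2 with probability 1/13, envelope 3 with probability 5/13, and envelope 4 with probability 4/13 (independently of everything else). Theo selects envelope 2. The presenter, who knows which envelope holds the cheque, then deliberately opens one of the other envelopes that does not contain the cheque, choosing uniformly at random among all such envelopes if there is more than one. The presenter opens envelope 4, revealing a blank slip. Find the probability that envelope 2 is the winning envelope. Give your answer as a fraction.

1/13

Consider each possible location of the cheque in turn.
If it is in envelope 1 (prior 3/13): the presenter has 2 equally likely choices, so probability 1/2; weight (3/13)·(1/2) = 3/26.
If it is in envelope 2 (prior 1/13): the presenter has 3 equally likely choices, so probability 1/3; weight (1/13)·(1/3) = 1/39.
If it is in envelope 3 (prior 5/13): the presenter has 2 equally likely choices, so probability 1/2; weight (5/13)·(1/2) = 5/26.
If it is in envelope 4 (prior 4/13): the presenter opened envelope 4, so this case is ruled out; weight (4/13)·0 = 0.
The weights sum to 1/3.
So P(the cheque in envelope 2 | the presenter opened envelope 4) = (1/39) / (1/3) = 1/13.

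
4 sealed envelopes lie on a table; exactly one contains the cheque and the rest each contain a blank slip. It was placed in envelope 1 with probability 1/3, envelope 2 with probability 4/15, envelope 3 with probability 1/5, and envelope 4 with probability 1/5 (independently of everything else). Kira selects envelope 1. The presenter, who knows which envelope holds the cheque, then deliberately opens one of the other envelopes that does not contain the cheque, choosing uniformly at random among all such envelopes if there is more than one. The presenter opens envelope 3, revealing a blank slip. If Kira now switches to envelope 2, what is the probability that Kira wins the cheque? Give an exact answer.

12/31

Condition on the true location of the cheque.
If it is in envelope 1 (prior 1/3): the presenter has 3 equally likely choices, so probability 1/3; weight (1/3)·(1/3) = 1/9.
If it is in envelope 2 (prior 4/15): the presenter has 2 equally likely choices, so probability 1/2; weight (4/15)·(1/2) = 2/15.
If it is in envelope 3 (prior 1/5): the presenter opened envelope 3, so this case is ruled out; weight (1/5)·0 = 0.
If it is in envelope 4 (prior 1/5): the presenter has 2 equally likely choices, so probability 1/2; weight (1/5)·(1/2) = 1/10.
The weights sum to 31/90.
So P(the cheque in envelope 2 | the presenter opened envelope 3) = (2/15) / (31/90) = 12/31.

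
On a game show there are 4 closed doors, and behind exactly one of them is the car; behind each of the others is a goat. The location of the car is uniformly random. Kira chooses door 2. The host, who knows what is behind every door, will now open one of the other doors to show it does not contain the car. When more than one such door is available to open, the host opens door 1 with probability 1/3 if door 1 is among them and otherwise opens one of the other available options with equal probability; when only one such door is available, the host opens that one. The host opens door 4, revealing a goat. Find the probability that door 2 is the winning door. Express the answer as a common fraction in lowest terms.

Consider each possible location of the car in turn.
If it is behind door 1 (prior 1/4): door 1 holds the prize so is unavailable; the host chooses uniformly among the 2 others, probability 1/2; weight (1/4)·(1/2) = 1/8.
If it is behind door 2 (prior 1/4): door 1 is available but not opened; door 4 gets probability (1 − 1/3)/2 = 1/3; weight (1/4)·(1/3) = 1/12.
If it is behind door 3 (prior 1/4): door 1 is available but not opened, probability 2/3; weight (1/4)·(2/3) = 1/6.
If it is behind door 4 (prior 1/4): the host opened door 4, so this case is ruled out; weight (1/4)·0 = 0.
The weights sum to 3/8.
So P(the car behind door 2 | the host opened door 4) = (1/12) / (3/8) = 2/9.

2/9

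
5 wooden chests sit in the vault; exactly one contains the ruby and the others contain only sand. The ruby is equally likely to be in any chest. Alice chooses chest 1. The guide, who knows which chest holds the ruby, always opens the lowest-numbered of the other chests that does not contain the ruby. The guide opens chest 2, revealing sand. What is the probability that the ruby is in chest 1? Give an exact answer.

1/4

Condition on the true location of the ruby.
If it is in any of chests 1, 3, 4, and 5 (prior 1/5 each): chest 2 is the lowest-numbered option available, probability 1; weight (1/5)·1 = 1/5 each.
If it is in chest 2 (prior 1/5): the guide opened chest 2, so this case is ruled out; weight (1/5)·0 = 0.
The weights sum to 4/5.
So P(the ruby in chest 1 | the guide opened chest 2) = (1/5) / (4/5) = 1/4.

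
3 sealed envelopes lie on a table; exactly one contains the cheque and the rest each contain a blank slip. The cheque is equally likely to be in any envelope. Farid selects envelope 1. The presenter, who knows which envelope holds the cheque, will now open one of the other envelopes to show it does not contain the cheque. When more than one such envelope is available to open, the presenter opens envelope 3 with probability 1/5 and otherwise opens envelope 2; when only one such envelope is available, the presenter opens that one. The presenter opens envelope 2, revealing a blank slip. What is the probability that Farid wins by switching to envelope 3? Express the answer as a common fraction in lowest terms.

Consider each possible location of the cheque in turn.
If it is in envelope 1 (prior 1/3): envelope 3 is available but not opened, probability 4/5; weight (1/3)·(4/5) = 4/15.
If it is in envelope 2 (prior 1/3): the presenter opened envelope 2, so this case is ruled out; weight (1/3)·0 = 0.
If it is in envelope 3 (prior 1/3): only envelope 2 is available, probability 1; weight (1/3)·1 = 1/3.
The weights sum to 3/5.
So P(the cheque in envelope 3 | the presenter opened envelope 2) = (1/3) / (3/5) = 5/9.

5/9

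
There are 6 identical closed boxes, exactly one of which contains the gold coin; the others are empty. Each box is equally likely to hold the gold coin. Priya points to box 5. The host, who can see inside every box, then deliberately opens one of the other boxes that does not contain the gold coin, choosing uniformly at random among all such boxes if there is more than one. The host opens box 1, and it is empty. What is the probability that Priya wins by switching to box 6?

5/24

Consider each possible location of the gold coin in turn.
If it is in box 1 (prior 1/6): the host opened box 1, so this case is ruled out; weight (1/6)·0 = 0.
If it is in any of boxes 2, 3, 4, and 6 (prior 1/6 each): the host has 4 equally likely choices, so probability 1/4; weight (1/6)·(1/4) = 1/24 each.
If it is in box 5 (prior 1/6): the host has 5 equally likely choices, so probability 1/5; weight (1/6)·(1/5) = 1/30.
The weights sum to 1/5.
So P(the gold coin in box 6 | the host opened box 1) = (1/24) / (1/5) = 5/24.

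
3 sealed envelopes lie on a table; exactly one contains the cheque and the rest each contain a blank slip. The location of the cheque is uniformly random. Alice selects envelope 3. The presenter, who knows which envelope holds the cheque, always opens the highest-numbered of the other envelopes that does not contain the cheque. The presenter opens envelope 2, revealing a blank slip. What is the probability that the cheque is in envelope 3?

Condition on the true location of the cheque.
If it is in either of envelopes 1 and 3 (prior 1/3 each): envelope 2 is the highest-numbered option available, probability 1; weight (1/3)·1 = 1/3 each.
If it is in envelope 2 (prior 1/3): the presenter opened envelope 2, so this case is ruled out; weight (1/3)·0 = 0.
The weights sum to 2/3.
So P(the cheque in envelope 3 | the presenter opened envelope 2) = (1/3) / (2/3) = 1/2.

1/2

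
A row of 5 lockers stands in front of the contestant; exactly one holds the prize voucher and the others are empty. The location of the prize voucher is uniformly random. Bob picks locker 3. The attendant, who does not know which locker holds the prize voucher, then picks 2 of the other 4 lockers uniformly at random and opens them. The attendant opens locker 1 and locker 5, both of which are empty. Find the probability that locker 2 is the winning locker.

Consider each possible location of the prize voucher in turn.
If it is in either of lockers 1 and 5 (prior 1/5 each): that locker was opened and seen not to hold the prize — ruled out; weight (1/5)·0 = 0 each.
If it is in any of lockers 2, 3, and 4 (prior 1/5 each): the attendant picks exactly this set with probability 1/6 regardless, and none is the prize; weight (1/5)·(1/6) = 1/30 each.
The weights sum to 1/10.
So P(the prize voucher in locker 2 | the attendant opened locker 1 and locker 5) = (1/30) / (1/10) = 1/3.

1/3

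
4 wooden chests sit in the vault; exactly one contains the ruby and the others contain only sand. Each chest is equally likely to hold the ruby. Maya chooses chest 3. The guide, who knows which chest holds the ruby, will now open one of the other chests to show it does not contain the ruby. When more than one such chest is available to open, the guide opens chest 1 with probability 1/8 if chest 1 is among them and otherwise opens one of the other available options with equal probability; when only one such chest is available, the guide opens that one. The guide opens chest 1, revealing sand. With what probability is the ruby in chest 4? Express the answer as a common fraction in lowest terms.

Consider each possible location of the ruby in turn.
If it is in chest 1 (prior 1/4): the guide opened chest 1, so this case is ruled out; weight (1/4)·0 = 0.
If it is in any of chests 2, 3, and 4 (prior 1/4 each): chest 1 is available, opened with probability 1/8; weight (1/4)·(1/8) = 1/32 each.
The weights sum to 3/32.
So P(the ruby in chest 4 | the guide opened chest 1) = (1/32) / (3/32) = 1/3.

1/3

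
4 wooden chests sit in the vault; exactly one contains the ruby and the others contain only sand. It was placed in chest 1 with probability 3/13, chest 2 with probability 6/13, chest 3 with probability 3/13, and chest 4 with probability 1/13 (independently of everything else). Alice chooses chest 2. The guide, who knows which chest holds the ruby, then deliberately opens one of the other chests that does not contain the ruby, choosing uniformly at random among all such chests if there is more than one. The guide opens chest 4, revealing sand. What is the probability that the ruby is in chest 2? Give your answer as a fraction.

Condition on the true location of the ruby.
If it is in either of chests 1 and 3 (prior 3/13 each): the guide has 2 equally likely choices, so probability 1/2; weight (3/13)·(1/2) = 3/26 each.
If it is in chest 2 (prior 6/13): the guide has 3 equally likely choices, so probability 1/3; weight (6/13)·(1/3) = 2/13.
If it is in chest 4 (prior 1/13): the guide opened chest 4, so this case is ruled out; weight (1/13)·0 = 0.
The weights sum to 5/13.
So P(the ruby in chest 2 | the guide opened chest 4) = (2/13) / (5/13) = 2/5.

2/5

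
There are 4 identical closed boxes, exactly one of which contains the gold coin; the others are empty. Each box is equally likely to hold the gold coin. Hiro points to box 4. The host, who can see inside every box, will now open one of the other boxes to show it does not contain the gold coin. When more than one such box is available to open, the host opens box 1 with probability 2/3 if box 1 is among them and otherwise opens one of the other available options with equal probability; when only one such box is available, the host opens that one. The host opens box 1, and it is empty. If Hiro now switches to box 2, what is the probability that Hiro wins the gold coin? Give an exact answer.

1/3

Condition on the true location of the gold coin.
If it is in box 1 (prior 1/4): the host opened box 1, so this case is ruled out; weight (1/4)·0 = 0.
If it is in any of boxes 2, 3, and 4 (prior 1/4 each): box 1 is available, opened with probability 2/3; weight (1/4)·(2/3) = 1/6 each.
The weights sum to 1/2.
So P(the gold coin in box 2 | the host opened box 1) = (1/6) / (1/2) = 1/3.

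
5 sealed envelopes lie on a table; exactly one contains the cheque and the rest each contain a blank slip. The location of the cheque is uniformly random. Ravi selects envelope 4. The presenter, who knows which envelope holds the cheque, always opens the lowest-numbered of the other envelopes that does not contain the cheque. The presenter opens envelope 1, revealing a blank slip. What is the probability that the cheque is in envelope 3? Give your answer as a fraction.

1/4

Apply Bayes' rule, conditioning on where the cheque actually is.
If it is in envelope 1 (prior 1/5): the presenter opened envelope 1, so this case is ruled out; weight (1/5)·0 = 0.
If it is in any of envelopes 2, 3, 4, and 5 (prior 1/5 each): envelope 1 is the lowest-numbered option available, probability 1; weight (1/5)·1 = 1/5 each.
The weights sum to 4/5.
So P(the cheque in envelope 3 | the presenter opened envelope 1) = (1/5) / (4/5) = 1/4.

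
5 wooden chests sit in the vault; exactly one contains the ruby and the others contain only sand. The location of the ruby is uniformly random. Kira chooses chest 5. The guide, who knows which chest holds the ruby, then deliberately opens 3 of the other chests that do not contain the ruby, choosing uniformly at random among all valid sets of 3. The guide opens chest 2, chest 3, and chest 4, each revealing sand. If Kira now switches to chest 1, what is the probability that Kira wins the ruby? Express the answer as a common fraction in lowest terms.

4/5

Apply Bayes' rule, conditioning on where the ruby actually is.
If it is in chest 1 (prior 1/5): the guide has no choice, probability 1; weight (1/5)·1 = 1/5.
If it is in any of chests 2, 3, and 4 (prior 1/5 each): that chest was opened and seen not to hold the prize — ruled out; weight (1/5)·0 = 0 each.
If it is in chest 5 (prior 1/5): the guide has 4 equally likely choices, so probability 1/4; weight (1/5)·(1/4) = 1/20.
The weights sum to 1/4.
So P(the ruby in chest 1 | the guide opened chest 2, chest 3, and chest 4) = (1/5) / (1/4) = 4/5.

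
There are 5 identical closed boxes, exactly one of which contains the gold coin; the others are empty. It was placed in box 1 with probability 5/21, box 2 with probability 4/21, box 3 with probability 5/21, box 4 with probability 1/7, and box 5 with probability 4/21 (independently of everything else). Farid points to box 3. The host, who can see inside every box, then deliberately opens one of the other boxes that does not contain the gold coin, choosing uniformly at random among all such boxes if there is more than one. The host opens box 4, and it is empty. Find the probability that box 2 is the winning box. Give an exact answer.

16/67

Apply Bayes' rule, conditioning on where the gold coin actually is.
If it is in box 1 (prior 5/21): the host has 3 equally likely choices, so probability 1/3; weight (5/21)·(1/3) = 5/63.
If it is in either of boxes 2 and 5 (prior 4/21 each): the host has 3 equally likely choices, so probability 1/3; weight (4/21)·(1/3) = 4/63 each.
If it is in box 3 (prior 5/21): the host has 4 equally likely choices, so probability 1/4; weight (5/21)·(1/4) = 5/84.
If it is in box 4 (prior 1/7): the host opened box 4, so this case is ruled out; weight (1/7)·0 = 0.
The weights sum to 67/252.
So P(the gold coin in box 2 | the host opened box 4) = (4/63) / (67/252) = 16/67.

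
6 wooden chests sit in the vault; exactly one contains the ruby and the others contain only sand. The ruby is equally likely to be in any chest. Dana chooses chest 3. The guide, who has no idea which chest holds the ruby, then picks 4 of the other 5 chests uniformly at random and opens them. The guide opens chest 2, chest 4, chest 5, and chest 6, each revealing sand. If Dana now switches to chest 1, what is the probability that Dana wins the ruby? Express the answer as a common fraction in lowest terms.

Condition on the true location of the ruby.
If it is in either of chests 1 and 3 (prior 1/6 each): the guide picks exactly this set with probability 1/5 regardless, and none is the prize; weight (1/6)·(1/5) = 1/30 each.
If it is in any of chests 2, 4, 5, and 6 (prior 1/6 each): that chest was opened and seen not to hold the prize — ruled out; weight (1/6)·0 = 0 each.
The weights sum to 1/15.
So P(the ruby in chest 1 | the guide opened chest 2, chest 4, chest 5, and chest 6) = (1/30) / (1/15) = 1/2.

1/2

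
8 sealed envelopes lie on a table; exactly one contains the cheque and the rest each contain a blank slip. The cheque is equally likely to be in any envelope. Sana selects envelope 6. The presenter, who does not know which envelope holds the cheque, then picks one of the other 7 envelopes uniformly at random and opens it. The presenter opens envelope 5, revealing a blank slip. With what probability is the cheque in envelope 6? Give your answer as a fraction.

1/7

Consider each possible location of the cheque in turn.
If it is in any of envelopes 1, 2, 3, 4, 6, 7, and 8 (prior 1/8 each): the presenter picks envelope 5 with probability 1/7 regardless, and it is not the prize; weight (1/8)·(1/7) = 1/56 each.
If it is in envelope 5 (prior 1/8): the presenter opened envelope 5, so this case is ruled out; weight (1/8)·0 = 0.
The weights sum to 1/8.
So P(the cheque in envelope 6 | the presenter opened envelope 5) = (1/56) / (1/8) = 1/7.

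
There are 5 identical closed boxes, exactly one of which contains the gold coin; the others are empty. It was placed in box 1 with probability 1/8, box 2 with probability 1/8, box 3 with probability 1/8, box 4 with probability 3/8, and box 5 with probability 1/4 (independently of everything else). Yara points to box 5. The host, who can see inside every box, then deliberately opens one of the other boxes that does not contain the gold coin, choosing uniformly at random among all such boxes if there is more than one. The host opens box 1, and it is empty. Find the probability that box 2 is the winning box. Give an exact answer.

2/13

Consider each possible location of the gold coin in turn.
If it is in box 1 (prior 1/8): the host opened box 1, so this case is ruled out; weight (1/8)·0 = 0.
If it is in either of boxes 2 and 3 (prior 1/8 each): the host has 3 equally likely choices, so probability 1/3; weight (1/8)·(1/3) = 1/24 each.
If it is in box 4 (prior 3/8): the host has 3 equally likely choices, so probability 1/3; weight (3/8)·(1/3) = 1/8.
If it is in box 5 (prior 1/4): the host has 4 equally likely choices, so probability 1/4; weight (1/4)·(1/4) = 1/16.
The weights sum to 13/48.
So P(the gold coin in box 2 | the host opened box 1) = (1/24) / (13/48) = 2/13.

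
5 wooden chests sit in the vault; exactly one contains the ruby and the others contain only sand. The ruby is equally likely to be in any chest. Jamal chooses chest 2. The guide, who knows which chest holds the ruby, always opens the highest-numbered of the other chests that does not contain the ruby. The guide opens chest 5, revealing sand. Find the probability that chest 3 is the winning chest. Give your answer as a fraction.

1/4

Apply Bayes' rule, conditioning on where the ruby actually is.
If it is in any of chests 1, 2, 3, and 4 (prior 1/5 each): chest 5 is the highest-numbered option available, probability 1; weight (1/5)·1 = 1/5 each.
If it is in chest 5 (prior 1/5): the guide opened chest 5, so this case is ruled out; weight (1/5)·0 = 0.
The weights sum to 4/5.
So P(the ruby in chest 3 | the guide opened chest 5) = (1/5) / (4/5) = 1/4.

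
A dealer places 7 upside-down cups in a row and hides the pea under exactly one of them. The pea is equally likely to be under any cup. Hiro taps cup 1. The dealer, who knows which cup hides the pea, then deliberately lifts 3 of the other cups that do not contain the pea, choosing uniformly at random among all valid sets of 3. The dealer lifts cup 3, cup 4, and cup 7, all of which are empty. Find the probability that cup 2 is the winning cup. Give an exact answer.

2/7

Condition on the true location of the pea.
If it is under cup 1 (prior 1/7): the dealer has 20 equally likely choices, so probability 1/20; weight (1/7)·(1/20) = 1/140.
If it is under any of cups 2, 5, and 6 (prior 1/7 each): the dealer has 10 equally likely choices, so probability 1/10; weight (1/7)·(1/10) = 1/70 each.
If it is under any of cups 3, 4, and 7 (prior 1/7 each): that cup was opened and seen not to hold the prize — ruled out; weight (1/7)·0 = 0 each.
The weights sum to 1/20.
So P(the pea under cup 2 | the dealer opened cup 3, cup 4, and cup 7) = (1/70) / (1/20) = 2/7.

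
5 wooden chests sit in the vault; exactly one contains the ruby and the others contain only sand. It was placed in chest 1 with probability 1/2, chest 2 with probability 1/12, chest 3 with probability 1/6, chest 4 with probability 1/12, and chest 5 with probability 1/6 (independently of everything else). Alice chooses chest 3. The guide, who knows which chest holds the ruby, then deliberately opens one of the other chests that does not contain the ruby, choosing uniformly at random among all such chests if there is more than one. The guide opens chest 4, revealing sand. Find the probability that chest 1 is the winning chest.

4/7

Consider each possible location of the ruby in turn.
If it is in chest 1 (prior 1/2): the guide has 3 equally likely choices, so probability 1/3; weight (1/2)·(1/3) = 1/6.
If it is in chest 2 (prior 1/12): the guide has 3 equally likely choices, so probability 1/3; weight (1/12)·(1/3) = 1/36.
If it is in chest 3 (prior 1/6): the guide has 4 equally likely choices, so probability 1/4; weight (1/6)·(1/4) = 1/24.
If it is in chest 4 (prior 1/12): the guide opened chest 4, so this case is ruled out; weight (1/12)·0 = 0.
If it is in chest 5 (prior 1/6): the guide has 3 equally likely choices, so probability 1/3; weight (1/6)·(1/3) = 1/18.
The weights sum to 7/24.
So P(the ruby in chest 1 | the guide opened chest 4) = (1/6) / (7/24) = 4/7.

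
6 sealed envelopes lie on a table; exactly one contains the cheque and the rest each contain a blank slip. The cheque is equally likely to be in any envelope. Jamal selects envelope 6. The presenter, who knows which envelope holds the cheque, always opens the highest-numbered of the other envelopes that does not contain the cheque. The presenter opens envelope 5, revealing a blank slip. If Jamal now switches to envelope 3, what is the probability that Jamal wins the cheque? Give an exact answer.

1/5

Condition on the true location of the cheque.
If it is in any of envelopes 1, 2, 3, 4, and 6 (prior 1/6 each): envelope 5 is the highest-numbered option available, probability 1; weight (1/6)·1 = 1/6 each.
If it is in envelope 5 (prior 1/6): the presenter opened envelope 5, so this case is ruled out; weight (1/6)·0 = 0.
The weights sum to 5/6.
So P(the cheque in envelope 3 | the presenter opened envelope 5) = (1/6) / (5/6) = 1/5.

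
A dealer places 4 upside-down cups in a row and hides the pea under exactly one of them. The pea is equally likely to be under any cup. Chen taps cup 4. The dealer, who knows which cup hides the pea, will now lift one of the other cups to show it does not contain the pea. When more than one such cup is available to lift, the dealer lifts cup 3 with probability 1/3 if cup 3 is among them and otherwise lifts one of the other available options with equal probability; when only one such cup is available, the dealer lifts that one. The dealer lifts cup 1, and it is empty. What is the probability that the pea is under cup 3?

Condition on the true location of the pea.
If it is under cup 1 (prior 1/4): the dealer opened cup 1, so this case is ruled out; weight (1/4)·0 = 0.
If it is under cup 2 (prior 1/4): cup 3 is available but not opened, probability 2/3; weight (1/4)·(2/3) = 1/6.
If it is under cup 3 (prior 1/4): cup 3 holds the prize so is unavailable; the dealer chooses uniformly among the 2 others, probability 1/2; weight (1/4)·(1/2) = 1/8.
If it is under cup 4 (prior 1/4): cup 3 is available but not opened; cup 1 gets probability (1 − 1/3)/2 = 1/3; weight (1/4)·(1/3) = 1/12.
The weights sum to 3/8.
So P(the pea under cup 3 | the dealer opened cup 1) = (1/8) / (3/8) = 1/3.

1/3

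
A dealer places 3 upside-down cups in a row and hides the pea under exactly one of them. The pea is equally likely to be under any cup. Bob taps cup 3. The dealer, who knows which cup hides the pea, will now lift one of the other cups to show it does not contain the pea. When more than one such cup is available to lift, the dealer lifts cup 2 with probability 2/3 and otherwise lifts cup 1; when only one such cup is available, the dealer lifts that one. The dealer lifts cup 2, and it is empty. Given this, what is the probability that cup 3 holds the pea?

Condition on the true location of the pea.
If it is under cup 1 (prior 1/3): only cup 2 is available, probability 1; weight (1/3)·1 = 1/3.
If it is under cup 2 (prior 1/3): the dealer opened cup 2, so this case is ruled out; weight (1/3)·0 = 0.
If it is under cup 3 (prior 1/3): cup 2 is available, opened with probability 2/3; weight (1/3)·(2/3) = 2/9.
The weights sum to 5/9.
So P(the pea under cup 3 | the dealer opened cup 2) = (2/9) / (5/9) = 2/5.

2/5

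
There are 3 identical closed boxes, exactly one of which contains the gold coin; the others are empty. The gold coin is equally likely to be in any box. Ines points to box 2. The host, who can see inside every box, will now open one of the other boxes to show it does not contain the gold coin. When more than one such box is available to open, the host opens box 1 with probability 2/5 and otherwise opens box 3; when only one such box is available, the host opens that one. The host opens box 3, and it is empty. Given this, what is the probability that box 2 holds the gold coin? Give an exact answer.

Consider each possible location of the gold coin in turn.
If it is in box 1 (prior 1/3): only box 3 is available, probability 1; weight (1/3)·1 = 1/3.
If it is in box 2 (prior 1/3): box 1 is available but not opened, probability 3/5; weight (1/3)·(3/5) = 1/5.
If it is in box 3 (prior 1/3): the host opened box 3, so this case is ruled out; weight (1/3)·0 = 0.
The weights sum to 8/15.
So P(the gold coin in box 2 | the host opened box 3) = (1/5) / (8/15) = 3/8.

3/8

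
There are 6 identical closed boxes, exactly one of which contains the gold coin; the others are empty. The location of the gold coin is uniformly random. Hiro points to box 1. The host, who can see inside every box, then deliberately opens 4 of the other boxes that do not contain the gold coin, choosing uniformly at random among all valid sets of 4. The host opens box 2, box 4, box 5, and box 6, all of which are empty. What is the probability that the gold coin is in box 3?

5/6

Apply Bayes' rule, conditioning on where the gold coin actually is.
If it is in box 1 (prior 1/6): the host has 5 equally likely choices, so probability 1/5; weight (1/6)·(1/5) = 1/30.
If it is in any of boxes 2, 4, 5, and 6 (prior 1/6 each): that box was opened and seen not to hold the prize — ruled out; weight (1/6)·0 = 0 each.
If it is in box 3 (prior 1/6): the host has no choice, probability 1; weight (1/6)·1 = 1/6.
The weights sum to 1/5.
So P(the gold coin in box 3 | the host opened box 2, box 4, box 5, and box 6) = (1/6) / (1/5) = 5/6.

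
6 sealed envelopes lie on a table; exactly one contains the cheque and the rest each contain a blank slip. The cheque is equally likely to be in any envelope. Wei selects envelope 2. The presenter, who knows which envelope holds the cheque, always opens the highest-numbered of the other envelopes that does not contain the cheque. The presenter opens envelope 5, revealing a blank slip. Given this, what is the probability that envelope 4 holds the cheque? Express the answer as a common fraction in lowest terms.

Apply Bayes' rule, conditioning on where the cheque actually is.
If it is in any of envelopes 1, 2, 3, and 4 (prior 1/6 each): the presenter would have opened envelope 6 instead, probability 0; weight (1/6)·0 = 0 each.
If it is in envelope 5 (prior 1/6): the presenter opened envelope 5, so this case is ruled out; weight (1/6)·0 = 0.
If it is in envelope 6 (prior 1/6): envelope 5 is the highest-numbered option available, probability 1; weight (1/6)·1 = 1/6.
The weights sum to 1/6.
So P(the cheque in envelope 4 | the presenter opened envelope 5) = 0 / (1/6) = 0.

0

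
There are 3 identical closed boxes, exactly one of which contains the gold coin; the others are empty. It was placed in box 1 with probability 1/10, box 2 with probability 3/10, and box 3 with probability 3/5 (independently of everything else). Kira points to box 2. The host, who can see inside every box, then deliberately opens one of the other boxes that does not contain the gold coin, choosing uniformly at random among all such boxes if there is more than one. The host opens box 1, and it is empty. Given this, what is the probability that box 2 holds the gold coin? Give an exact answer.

1/5

Apply Bayes' rule, conditioning on where the gold coin actually is.
If it is in box 1 (prior 1/10): the host opened box 1, so this case is ruled out; weight (1/10)·0 = 0.
If it is in box 2 (prior 3/10): the host has 2 equally likely choices, so probability 1/2; weight (3/10)·(1/2) = 3/20.
If it is in box 3 (prior 3/5): the host has no choice, probability 1; weight (3/5)·1 = 3/5.
The weights sum to 3/4.
So P(the gold coin in box 2 | the host opened box 1) = (3/20) / (3/4) = 1/5.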